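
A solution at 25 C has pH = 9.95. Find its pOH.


pOH = 14 - pH
pOH = 14 - 9.95
pOH = 4.05

4.05


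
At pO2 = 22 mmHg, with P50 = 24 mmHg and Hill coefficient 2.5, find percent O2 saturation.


Y = pO2^n / (P50^n + pO2^n)
Y = 22^2.5 / (24^2.5 + 22^2.5)
Y = 44.58%

44.58%


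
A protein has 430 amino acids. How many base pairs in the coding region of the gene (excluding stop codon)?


Each amino acid = 1 codon = 3 bp
bp = 430 * 3 = 1290 bp

1290 bp


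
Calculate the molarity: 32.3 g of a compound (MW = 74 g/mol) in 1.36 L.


C = (mass / MW) / volume
C = (32.3 / 74) / 1.36
C = 0.3209 M

0.3209 M


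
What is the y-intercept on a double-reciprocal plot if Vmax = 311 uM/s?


y-intercept = 1/Vmax
= 1/311
= 0.0032 s/uM

0.0032 s/uM


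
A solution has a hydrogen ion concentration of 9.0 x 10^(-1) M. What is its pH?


pH = -log10([H+])
pH = -log10(9.0 x 10^(-1))
pH = 0.0458

0.0458


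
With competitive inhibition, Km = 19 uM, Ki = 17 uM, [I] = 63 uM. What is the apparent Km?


Km_app = Km * (1 + [I]/Ki)
Km_app = 19 * (1 + 63/17)
Km_app = 89.4118 uM

89.4118 uM


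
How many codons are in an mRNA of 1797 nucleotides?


codons = nucleotides / 3
codons = 1797 / 3 = 599

599


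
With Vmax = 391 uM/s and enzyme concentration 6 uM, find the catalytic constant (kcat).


kcat = Vmax / [E]t
kcat = 391 / 6
kcat = 65.1667 s^-1

65.1667 s^-1


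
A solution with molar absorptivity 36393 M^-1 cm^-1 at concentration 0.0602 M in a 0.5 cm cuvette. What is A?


A = epsilon * c * l
A = 36393 * 0.0602 * 0.5
A = 1095.4293

1095.4293


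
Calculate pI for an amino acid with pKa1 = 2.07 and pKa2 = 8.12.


pI = (pKa1 + pKa2) / 2
pI = (2.07 + 8.12) / 2
pI = 5.095

5.095


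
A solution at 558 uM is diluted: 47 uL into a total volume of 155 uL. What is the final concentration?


C2 = C1 * V1 / V2
C2 = 558 * 47 / 155
C2 = 169.2 uM

169.2 uM


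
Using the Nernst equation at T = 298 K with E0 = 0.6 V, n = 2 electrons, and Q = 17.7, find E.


E = E0 - (RT/nF) * ln(Q)
E = 0.6 - (8.314 * 298 / (2 * 96485)) * ln(17.7)
E = 0.5631 V

0.5631 V


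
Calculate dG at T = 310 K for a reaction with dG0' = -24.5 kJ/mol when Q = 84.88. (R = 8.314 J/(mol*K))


dG = dG0' + RT * ln(Q) / 1000
dG = -24.5 + 8.314 * 310 * ln(84.88) / 1000
dG = -13.0534 kJ/mol

-13.0534 kJ/mol


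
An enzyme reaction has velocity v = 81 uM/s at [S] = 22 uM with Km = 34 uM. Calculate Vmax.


Vmax = v * (Km + [S]) / [S]
Vmax = 81 * (34 + 22) / 22
Vmax = 206.1818 uM/s

206.1818 uM/s


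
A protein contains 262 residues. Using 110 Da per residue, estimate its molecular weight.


MW = n_residues * 110 Da
MW = 262 * 110
MW = 28820 Da

28820 Da


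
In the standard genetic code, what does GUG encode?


Standard genetic code lookup.
Codon GUG -> Val

Val


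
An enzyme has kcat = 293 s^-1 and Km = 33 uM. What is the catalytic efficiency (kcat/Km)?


Catalytic efficiency = kcat / Km
= 293 / 33
= 8.8788 uM^-1*s^-1

8.8788 uM^-1*s^-1


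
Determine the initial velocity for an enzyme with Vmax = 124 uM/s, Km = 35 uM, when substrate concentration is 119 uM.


v = Vmax * [S] / (Km + [S])
v = 124 * 119 / (35 + 119)
v = 95.8182 uM/s

95.8182 uM/s


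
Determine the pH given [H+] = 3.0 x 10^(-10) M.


pH = -log10([H+])
pH = -log10(3.0 x 10^(-10))
pH = 9.5229

9.5229


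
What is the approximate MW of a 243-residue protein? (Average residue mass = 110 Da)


MW = n_residues * 110 Da
MW = 243 * 110
MW = 26730 Da

26730 Da


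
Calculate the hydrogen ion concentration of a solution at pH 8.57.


[H+] = 10^(-pH)
[H+] = 10^(-8.57)
[H+] = 2.692e-09 M

2.692e-09 M


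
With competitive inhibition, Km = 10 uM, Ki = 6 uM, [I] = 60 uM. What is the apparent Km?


Km_app = Km * (1 + [I]/Ki)
Km_app = 10 * (1 + 60/6)
Km_app = 110.0 uM

110.0 uM


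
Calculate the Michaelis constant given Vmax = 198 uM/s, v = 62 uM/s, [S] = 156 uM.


Km = [S] * (Vmax - v) / v
Km = 156 * (198 - 62) / 62
Km = 342.1935 uM

342.1935 uM


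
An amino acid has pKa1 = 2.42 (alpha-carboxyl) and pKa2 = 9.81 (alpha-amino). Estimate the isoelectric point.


pI = (pKa1 + pKa2) / 2
pI = (2.42 + 9.81) / 2
pI = 6.115

6.115


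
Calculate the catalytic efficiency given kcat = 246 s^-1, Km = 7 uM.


Catalytic efficiency = kcat / Km
= 246 / 7
= 35.1429 uM^-1*s^-1

35.1429 uM^-1*s^-1


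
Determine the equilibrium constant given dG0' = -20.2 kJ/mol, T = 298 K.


Keq = exp(-dG0 * 1000 / (R * T))
Keq = exp(-(-20.2) * 1000 / (8.314 * 298))
Keq = 3474.2833

3474.2833


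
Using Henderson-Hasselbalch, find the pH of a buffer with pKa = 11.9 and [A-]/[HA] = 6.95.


pH = pKa + log10([A-]/[HA])
pH = 11.9 + log10(6.95)
pH = 12.742

12.742


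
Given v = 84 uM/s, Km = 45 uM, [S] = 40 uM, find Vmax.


Vmax = v * (Km + [S]) / [S]
Vmax = 84 * (45 + 40) / 40
Vmax = 178.5 uM/s

178.5 uM/s


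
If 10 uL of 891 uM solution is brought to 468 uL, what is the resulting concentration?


C2 = C1 * V1 / V2
C2 = 891 * 10 / 468
C2 = 19.0385 uM

19.0385 uM


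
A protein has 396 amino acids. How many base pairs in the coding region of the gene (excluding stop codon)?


Each amino acid = 1 codon = 3 bp
bp = 396 * 3 = 1188 bp

1188 bp


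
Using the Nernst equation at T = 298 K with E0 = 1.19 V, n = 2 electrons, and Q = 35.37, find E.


E = E0 - (RT/nF) * ln(Q)
E = 1.19 - (8.314 * 298 / (2 * 96485)) * ln(35.37)
E = 1.1442 V

1.1442 V


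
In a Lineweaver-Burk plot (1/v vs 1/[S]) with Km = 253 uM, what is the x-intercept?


x-intercept = -1/Km
= -1/253
= -0.004 1/uM

-0.004 1/uM


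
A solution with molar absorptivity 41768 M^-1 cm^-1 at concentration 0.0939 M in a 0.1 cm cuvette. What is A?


A = epsilon * c * l
A = 41768 * 0.0939 * 0.1
A = 392.2015

392.2015


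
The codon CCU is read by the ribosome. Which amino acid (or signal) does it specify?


Standard genetic code lookup.
Codon CCU -> Pro

Pro


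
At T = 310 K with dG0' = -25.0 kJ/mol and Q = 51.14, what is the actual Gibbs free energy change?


dG = dG0' + RT * ln(Q) / 1000
dG = -25.0 + 8.314 * 310 * ln(51.14) / 1000
dG = -14.8593 kJ/mol

-14.8593 kJ/mol


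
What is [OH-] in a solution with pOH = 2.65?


[OH-] = 10^(-pOH)
[OH-] = 10^(-2.65)
[OH-] = 0.0022 M

0.0022 M


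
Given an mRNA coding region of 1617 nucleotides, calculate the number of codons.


codons = nucleotides / 3
codons = 1617 / 3 = 539

539


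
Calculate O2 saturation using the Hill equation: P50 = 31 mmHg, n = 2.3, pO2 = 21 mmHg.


Y = pO2^n / (P50^n + pO2^n)
Y = 21^2.3 / (31^2.3 + 21^2.3)
Y = 28.99%

28.99%


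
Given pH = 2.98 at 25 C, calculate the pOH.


pOH = 14 - pH
pOH = 14 - 2.98
pOH = 11.02

11.02


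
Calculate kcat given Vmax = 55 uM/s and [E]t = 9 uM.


kcat = Vmax / [E]t
kcat = 55 / 9
kcat = 6.1111 s^-1

6.1111 s^-1


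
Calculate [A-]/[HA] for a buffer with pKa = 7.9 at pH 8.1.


[A-]/[HA] = 10^(pH - pKa)
= 10^(8.1 - 7.9)
= 1.5849

1.5849


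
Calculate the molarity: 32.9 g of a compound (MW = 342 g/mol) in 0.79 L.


C = (mass / MW) / volume
C = (32.9 / 342) / 0.79
C = 0.1218 M

0.1218 M


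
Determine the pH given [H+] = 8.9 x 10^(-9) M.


pH = -log10([H+])
pH = -log10(8.9 x 10^(-9))
pH = 8.0506

8.0506


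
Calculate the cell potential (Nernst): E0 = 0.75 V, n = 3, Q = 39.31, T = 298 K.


E = E0 - (RT/nF) * ln(Q)
E = 0.75 - (8.314 * 298 / (3 * 96485)) * ln(39.31)
E = 0.7186 V

0.7186 V


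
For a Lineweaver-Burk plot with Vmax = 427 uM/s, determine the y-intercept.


y-intercept = 1/Vmax
= 1/427
= 0.0023 s/uM

0.0023 s/uM


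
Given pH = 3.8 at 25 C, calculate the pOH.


pOH = 14 - pH
pOH = 14 - 3.8
pOH = 10.2

10.2


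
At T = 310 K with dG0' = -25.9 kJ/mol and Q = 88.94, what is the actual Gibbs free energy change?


dG = dG0' + RT * ln(Q) / 1000
dG = -25.9 + 8.314 * 310 * ln(88.94) / 1000
dG = -14.333 kJ/mol

-14.333 kJ/mol


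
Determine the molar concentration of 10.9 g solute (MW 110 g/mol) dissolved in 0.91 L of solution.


C = (mass / MW) / volume
C = (10.9 / 110) / 0.91
C = 0.1089 M

0.1089 M


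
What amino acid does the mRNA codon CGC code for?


Standard genetic code lookup.
Codon CGC -> Arg

Arg


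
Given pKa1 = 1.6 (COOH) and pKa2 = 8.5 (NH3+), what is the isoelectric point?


pI = (pKa1 + pKa2) / 2
pI = (1.6 + 8.5) / 2
pI = 5.05

5.05


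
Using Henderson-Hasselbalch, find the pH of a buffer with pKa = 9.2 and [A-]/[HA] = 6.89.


pH = pKa + log10([A-]/[HA])
pH = 9.2 + log10(6.89)
pH = 10.0382

10.0382


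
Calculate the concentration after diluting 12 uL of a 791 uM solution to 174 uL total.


C2 = C1 * V1 / V2
C2 = 791 * 12 / 174
C2 = 54.5517 uM

54.5517 uM


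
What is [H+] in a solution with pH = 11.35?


[H+] = 10^(-pH)
[H+] = 10^(-11.35)
[H+] = 4.467e-12 M

4.467e-12 M


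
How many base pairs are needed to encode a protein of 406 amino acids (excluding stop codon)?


Each amino acid = 1 codon = 3 bp
bp = 406 * 3 = 1218 bp

1218 bp


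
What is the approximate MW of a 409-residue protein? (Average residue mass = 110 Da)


MW = n_residues * 110 Da
MW = 409 * 110
MW = 44990 Da

44990 Da


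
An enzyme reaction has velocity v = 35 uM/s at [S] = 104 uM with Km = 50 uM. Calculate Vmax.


Vmax = v * (Km + [S]) / [S]
Vmax = 35 * (50 + 104) / 104
Vmax = 51.8269 uM/s

51.8269 uM/s


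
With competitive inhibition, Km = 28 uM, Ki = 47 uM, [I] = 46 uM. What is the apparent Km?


Km_app = Km * (1 + [I]/Ki)
Km_app = 28 * (1 + 46/47)
Km_app = 55.4043 uM

55.4043 uM


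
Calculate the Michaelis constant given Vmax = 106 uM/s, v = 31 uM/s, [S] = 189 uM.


Km = [S] * (Vmax - v) / v
Km = 189 * (106 - 31) / 31
Km = 457.2581 uM

457.2581 uM


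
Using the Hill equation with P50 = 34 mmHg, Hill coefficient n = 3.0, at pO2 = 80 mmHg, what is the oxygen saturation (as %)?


Y = pO2^n / (P50^n + pO2^n)
Y = 80^3.0 / (34^3.0 + 80^3.0)
Y = 92.87%

92.87%


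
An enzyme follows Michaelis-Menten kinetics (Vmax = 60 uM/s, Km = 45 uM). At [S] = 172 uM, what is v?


v = Vmax * [S] / (Km + [S])
v = 60 * 172 / (45 + 172)
v = 47.5576 uM/s

47.5576 uM/s


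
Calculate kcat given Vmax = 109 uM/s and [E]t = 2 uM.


kcat = Vmax / [E]t
kcat = 109 / 2
kcat = 54.5 s^-1

54.5 s^-1


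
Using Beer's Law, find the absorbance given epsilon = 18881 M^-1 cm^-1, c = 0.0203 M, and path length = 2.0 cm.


A = epsilon * c * l
A = 18881 * 0.0203 * 2.0
A = 766.5686

766.5686


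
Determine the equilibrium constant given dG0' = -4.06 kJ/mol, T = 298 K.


Keq = exp(-dG0 * 1000 / (R * T))
Keq = exp(-(-4.06) * 1000 / (8.314 * 298))
Keq = 5.1485

5.1485


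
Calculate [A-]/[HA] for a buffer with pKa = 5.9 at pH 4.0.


[A-]/[HA] = 10^(pH - pKa)
= 10^(4.0 - 5.9)
= 0.0126

0.0126


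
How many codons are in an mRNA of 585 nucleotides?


codons = nucleotides / 3
codons = 585 / 3 = 195

195


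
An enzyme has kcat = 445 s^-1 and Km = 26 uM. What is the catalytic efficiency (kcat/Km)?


Catalytic efficiency = kcat / Km
= 445 / 26
= 17.1154 uM^-1*s^-1

17.1154 uM^-1*s^-1


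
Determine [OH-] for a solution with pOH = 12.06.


[OH-] = 10^(-pOH)
[OH-] = 10^(-12.06)
[OH-] = 8.710e-13 M

8.710e-13 M


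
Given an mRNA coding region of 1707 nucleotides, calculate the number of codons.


codons = nucleotides / 3
codons = 1707 / 3 = 569

569


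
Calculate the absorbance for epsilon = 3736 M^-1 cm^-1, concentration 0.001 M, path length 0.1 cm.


A = epsilon * c * l
A = 3736 * 0.001 * 0.1
A = 0.3736

0.3736


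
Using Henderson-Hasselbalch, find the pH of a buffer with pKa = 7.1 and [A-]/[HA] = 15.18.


pH = pKa + log10([A-]/[HA])
pH = 7.1 + log10(15.18)
pH = 8.2813

8.2813


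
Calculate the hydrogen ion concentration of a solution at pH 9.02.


[H+] = 10^(-pH)
[H+] = 10^(-9.02)
[H+] = 9.550e-10 M

9.550e-10 M


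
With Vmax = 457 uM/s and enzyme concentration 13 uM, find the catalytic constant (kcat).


kcat = Vmax / [E]t
kcat = 457 / 13
kcat = 35.1538 s^-1

35.1538 s^-1


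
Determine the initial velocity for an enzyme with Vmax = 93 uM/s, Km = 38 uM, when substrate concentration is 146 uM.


v = Vmax * [S] / (Km + [S])
v = 93 * 146 / (38 + 146)
v = 73.7935 uM/s

73.7935 uM/s


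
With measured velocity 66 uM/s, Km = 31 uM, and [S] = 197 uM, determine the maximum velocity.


Vmax = v * (Km + [S]) / [S]
Vmax = 66 * (31 + 197) / 197
Vmax = 76.3858 uM/s

76.3858 uM/s


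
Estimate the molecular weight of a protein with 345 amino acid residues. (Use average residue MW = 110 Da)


MW = n_residues * 110 Da
MW = 345 * 110
MW = 37950 Da

37950 Da


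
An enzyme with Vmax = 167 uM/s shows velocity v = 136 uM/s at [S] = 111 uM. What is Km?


Km = [S] * (Vmax - v) / v
Km = 111 * (167 - 136) / 136
Km = 25.3015 uM

25.3015 uM


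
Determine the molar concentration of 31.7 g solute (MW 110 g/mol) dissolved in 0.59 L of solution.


C = (mass / MW) / volume
C = (31.7 / 110) / 0.59
C = 0.4884 M

0.4884 M


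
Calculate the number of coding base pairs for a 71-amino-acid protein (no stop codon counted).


Each amino acid = 1 codon = 3 bp
bp = 71 * 3 = 213 bp

213 bp


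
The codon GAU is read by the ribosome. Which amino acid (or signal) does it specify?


Standard genetic code lookup.
Codon GAU -> Asp

Asp


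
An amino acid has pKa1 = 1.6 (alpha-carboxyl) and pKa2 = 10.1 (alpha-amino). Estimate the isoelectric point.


pI = (pKa1 + pKa2) / 2
pI = (1.6 + 10.1) / 2
pI = 5.85

5.85


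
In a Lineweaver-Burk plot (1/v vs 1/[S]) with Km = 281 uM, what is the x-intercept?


x-intercept = -1/Km
= -1/281
= -0.0036 1/uM

-0.0036 1/uM


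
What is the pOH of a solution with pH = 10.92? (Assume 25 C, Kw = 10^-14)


pOH = 14 - pH
pOH = 14 - 10.92
pOH = 3.08

3.08


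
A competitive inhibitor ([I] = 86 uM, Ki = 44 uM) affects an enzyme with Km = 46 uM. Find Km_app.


Km_app = Km * (1 + [I]/Ki)
Km_app = 46 * (1 + 86/44)
Km_app = 135.9091 uM

135.9091 uM


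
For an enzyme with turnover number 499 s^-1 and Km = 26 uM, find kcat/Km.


Catalytic efficiency = kcat / Km
= 499 / 26
= 19.1923 uM^-1*s^-1

19.1923 uM^-1*s^-1


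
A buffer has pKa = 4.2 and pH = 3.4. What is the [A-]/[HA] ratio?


[A-]/[HA] = 10^(pH - pKa)
= 10^(3.4 - 4.2)
= 0.1585

0.1585


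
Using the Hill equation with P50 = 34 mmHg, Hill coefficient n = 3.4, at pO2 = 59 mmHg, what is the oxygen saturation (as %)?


Y = pO2^n / (P50^n + pO2^n)
Y = 59^3.4 / (34^3.4 + 59^3.4)
Y = 86.69%

86.69%


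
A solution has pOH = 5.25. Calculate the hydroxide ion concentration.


[OH-] = 10^(-pOH)
[OH-] = 10^(-5.25)
[OH-] = 5.623e-06 M

5.623e-06 M


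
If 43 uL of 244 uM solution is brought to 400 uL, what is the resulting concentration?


C2 = C1 * V1 / V2
C2 = 244 * 43 / 400
C2 = 26.23 uM

26.23 uM


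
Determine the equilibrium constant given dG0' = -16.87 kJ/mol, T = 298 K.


Keq = exp(-dG0 * 1000 / (R * T))
Keq = exp(-(-16.87) * 1000 / (8.314 * 298))
Keq = 906.042

906.042


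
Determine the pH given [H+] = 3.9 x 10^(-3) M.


pH = -log10([H+])
pH = -log10(3.9 x 10^(-3))
pH = 2.4089

2.4089


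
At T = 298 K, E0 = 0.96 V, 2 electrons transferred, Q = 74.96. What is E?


E = E0 - (RT/nF) * ln(Q)
E = 0.96 - (8.314 * 298 / (2 * 96485)) * ln(74.96)
E = 0.9046 V

0.9046 V


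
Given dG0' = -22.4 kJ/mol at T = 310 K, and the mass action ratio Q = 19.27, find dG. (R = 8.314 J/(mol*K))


dG = dG0' + RT * ln(Q) / 1000
dG = -22.4 + 8.314 * 310 * ln(19.27) / 1000
dG = -14.7748 kJ/mol

-14.7748 kJ/mol


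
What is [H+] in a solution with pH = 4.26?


[H+] = 10^(-pH)
[H+] = 10^(-4.26)
[H+] = 5.495e-05 M

5.495e-05 M


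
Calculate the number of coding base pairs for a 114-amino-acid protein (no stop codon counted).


Each amino acid = 1 codon = 3 bp
bp = 114 * 3 = 342 bp

342 bp


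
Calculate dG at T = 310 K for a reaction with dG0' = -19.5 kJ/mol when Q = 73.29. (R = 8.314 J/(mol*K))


dG = dG0' + RT * ln(Q) / 1000
dG = -19.5 + 8.314 * 310 * ln(73.29) / 1000
dG = -8.4318 kJ/mol

-8.4318 kJ/mol


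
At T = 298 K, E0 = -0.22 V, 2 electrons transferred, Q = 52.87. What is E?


E = E0 - (RT/nF) * ln(Q)
E = -0.22 - (8.314 * 298 / (2 * 96485)) * ln(52.87)
E = -0.2709 V

-0.2709 V


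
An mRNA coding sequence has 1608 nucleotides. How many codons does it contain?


codons = nucleotides / 3
codons = 1608 / 3 = 536

536


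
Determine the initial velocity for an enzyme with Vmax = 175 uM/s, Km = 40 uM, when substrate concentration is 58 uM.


v = Vmax * [S] / (Km + [S])
v = 175 * 58 / (40 + 58)
v = 103.5714 uM/s

103.5714 uM/s


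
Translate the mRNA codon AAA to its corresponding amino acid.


Standard genetic code lookup.
Codon AAA -> Lys

Lys


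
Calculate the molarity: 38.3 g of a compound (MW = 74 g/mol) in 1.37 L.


C = (mass / MW) / volume
C = (38.3 / 74) / 1.37
C = 0.3778 M

0.3778 M


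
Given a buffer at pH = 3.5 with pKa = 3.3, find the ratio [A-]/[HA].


[A-]/[HA] = 10^(pH - pKa)
= 10^(3.5 - 3.3)
= 1.5849

1.5849


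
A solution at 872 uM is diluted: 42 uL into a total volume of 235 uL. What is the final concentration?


C2 = C1 * V1 / V2
C2 = 872 * 42 / 235
C2 = 155.8468 uM

155.8468 uM


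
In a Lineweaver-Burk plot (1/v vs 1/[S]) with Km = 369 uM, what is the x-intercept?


x-intercept = -1/Km
= -1/369
= -0.0027 1/uM

-0.0027 1/uM


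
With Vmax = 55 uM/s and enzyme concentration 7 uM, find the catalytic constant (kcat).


kcat = Vmax / [E]t
kcat = 55 / 7
kcat = 7.8571 s^-1

7.8571 s^-1


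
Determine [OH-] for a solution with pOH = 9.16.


[OH-] = 10^(-pOH)
[OH-] = 10^(-9.16)
[OH-] = 6.918e-10 M

6.918e-10 M


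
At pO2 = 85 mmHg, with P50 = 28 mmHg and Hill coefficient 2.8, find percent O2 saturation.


Y = pO2^n / (P50^n + pO2^n)
Y = 85^2.8 / (28^2.8 + 85^2.8)
Y = 95.73%

95.73%


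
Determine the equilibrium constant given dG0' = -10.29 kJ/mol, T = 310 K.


Keq = exp(-dG0 * 1000 / (R * T))
Keq = exp(-(-10.29) * 1000 / (8.314 * 310))
Keq = 54.1896

54.1896


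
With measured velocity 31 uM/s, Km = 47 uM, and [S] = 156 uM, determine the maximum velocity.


Vmax = v * (Km + [S]) / [S]
Vmax = 31 * (47 + 156) / 156
Vmax = 40.3397 uM/s

40.3397 uM/s


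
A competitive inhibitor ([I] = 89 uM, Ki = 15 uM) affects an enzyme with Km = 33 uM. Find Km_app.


Km_app = Km * (1 + [I]/Ki)
Km_app = 33 * (1 + 89/15)
Km_app = 228.8 uM

228.8 uM


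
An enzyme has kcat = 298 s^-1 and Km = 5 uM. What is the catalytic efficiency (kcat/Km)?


Catalytic efficiency = kcat / Km
= 298 / 5
= 59.6 uM^-1*s^-1

59.6 uM^-1*s^-1


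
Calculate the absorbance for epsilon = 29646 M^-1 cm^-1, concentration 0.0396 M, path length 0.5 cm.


A = epsilon * c * l
A = 29646 * 0.0396 * 0.5
A = 586.9908

586.9908


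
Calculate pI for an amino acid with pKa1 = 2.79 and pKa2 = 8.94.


pI = (pKa1 + pKa2) / 2
pI = (2.79 + 8.94) / 2
pI = 5.865

5.865


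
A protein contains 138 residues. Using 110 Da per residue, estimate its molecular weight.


MW = n_residues * 110 Da
MW = 138 * 110
MW = 15180 Da

15180 Da


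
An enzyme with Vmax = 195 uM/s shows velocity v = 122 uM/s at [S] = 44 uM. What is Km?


Km = [S] * (Vmax - v) / v
Km = 44 * (195 - 122) / 122
Km = 26.3279 uM

26.3279 uM


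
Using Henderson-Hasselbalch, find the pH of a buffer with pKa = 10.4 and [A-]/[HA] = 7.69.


pH = pKa + log10([A-]/[HA])
pH = 10.4 + log10(7.69)
pH = 11.2859

11.2859


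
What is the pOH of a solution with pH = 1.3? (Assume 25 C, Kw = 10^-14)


pOH = 14 - pH
pOH = 14 - 1.3
pOH = 12.7

12.7


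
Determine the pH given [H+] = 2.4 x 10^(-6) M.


pH = -log10([H+])
pH = -log10(2.4 x 10^(-6))
pH = 5.6198

5.6198


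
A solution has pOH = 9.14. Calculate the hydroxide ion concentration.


[OH-] = 10^(-pOH)
[OH-] = 10^(-9.14)
[OH-] = 7.244e-10 M

7.244e-10 M


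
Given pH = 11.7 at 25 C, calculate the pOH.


pOH = 14 - pH
pOH = 14 - 11.7
pOH = 2.3

2.3


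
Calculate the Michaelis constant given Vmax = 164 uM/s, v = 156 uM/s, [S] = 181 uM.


Km = [S] * (Vmax - v) / v
Km = 181 * (164 - 156) / 156
Km = 9.2821 uM

9.2821 uM


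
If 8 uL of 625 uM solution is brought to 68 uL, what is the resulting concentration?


C2 = C1 * V1 / V2
C2 = 625 * 8 / 68
C2 = 73.5294 uM

73.5294 uM


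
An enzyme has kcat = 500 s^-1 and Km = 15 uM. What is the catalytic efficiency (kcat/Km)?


Catalytic efficiency = kcat / Km
= 500 / 15
= 33.3333 uM^-1*s^-1

33.3333 uM^-1*s^-1


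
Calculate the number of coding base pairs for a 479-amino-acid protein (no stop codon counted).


Each amino acid = 1 codon = 3 bp
bp = 479 * 3 = 1437 bp

1437 bp


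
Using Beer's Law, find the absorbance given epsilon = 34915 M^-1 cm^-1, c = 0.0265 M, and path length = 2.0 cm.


A = epsilon * c * l
A = 34915 * 0.0265 * 2.0
A = 1850.495

1850.495


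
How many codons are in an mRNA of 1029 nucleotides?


codons = nucleotides / 3
codons = 1029 / 3 = 343

343


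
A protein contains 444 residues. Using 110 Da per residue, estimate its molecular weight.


MW = n_residues * 110 Da
MW = 444 * 110
MW = 48840 Da

48840 Da


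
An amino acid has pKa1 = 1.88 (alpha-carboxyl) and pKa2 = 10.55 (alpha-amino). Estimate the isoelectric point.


pI = (pKa1 + pKa2) / 2
pI = (1.88 + 10.55) / 2
pI = 6.215

6.215


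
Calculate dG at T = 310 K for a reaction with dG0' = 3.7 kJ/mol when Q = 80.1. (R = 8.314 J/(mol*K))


dG = dG0' + RT * ln(Q) / 1000
dG = 3.7 + 8.314 * 310 * ln(80.1) / 1000
dG = 14.9972 kJ/mol

14.9972 kJ/mol


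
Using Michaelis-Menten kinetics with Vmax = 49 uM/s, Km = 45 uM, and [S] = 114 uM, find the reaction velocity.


v = Vmax * [S] / (Km + [S])
v = 49 * 114 / (45 + 114)
v = 35.1321 uM/s

35.1321 uM/s


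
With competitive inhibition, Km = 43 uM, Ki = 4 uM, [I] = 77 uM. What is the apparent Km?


Km_app = Km * (1 + [I]/Ki)
Km_app = 43 * (1 + 77/4)
Km_app = 870.75 uM

870.75 uM


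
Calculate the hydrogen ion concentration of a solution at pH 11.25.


[H+] = 10^(-pH)
[H+] = 10^(-11.25)
[H+] = 5.623e-12 M

5.623e-12 M


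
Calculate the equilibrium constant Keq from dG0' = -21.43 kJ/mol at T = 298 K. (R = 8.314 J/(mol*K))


Keq = exp(-dG0 * 1000 / (R * T))
Keq = exp(-(-21.43) * 1000 / (8.314 * 298))
Keq = 5707.8475

5707.8475


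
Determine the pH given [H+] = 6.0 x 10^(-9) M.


pH = -log10([H+])
pH = -log10(6.0 x 10^(-9))
pH = 8.2218

8.2218


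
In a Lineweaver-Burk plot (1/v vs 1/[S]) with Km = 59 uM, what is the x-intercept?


x-intercept = -1/Km
= -1/59
= -0.0169 1/uM

-0.0169 1/uM


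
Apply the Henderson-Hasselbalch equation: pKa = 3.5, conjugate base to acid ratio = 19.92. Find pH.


pH = pKa + log10([A-]/[HA])
pH = 3.5 + log10(19.92)
pH = 4.7993

4.7993


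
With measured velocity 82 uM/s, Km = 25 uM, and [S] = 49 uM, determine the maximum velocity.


Vmax = v * (Km + [S]) / [S]
Vmax = 82 * (25 + 49) / 49
Vmax = 123.8367 uM/s

123.8367 uM/s


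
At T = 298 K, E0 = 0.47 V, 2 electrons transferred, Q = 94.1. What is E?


E = E0 - (RT/nF) * ln(Q)
E = 0.47 - (8.314 * 298 / (2 * 96485)) * ln(94.1)
E = 0.4117 V

0.4117 V


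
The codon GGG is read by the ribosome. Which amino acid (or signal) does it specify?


Standard genetic code lookup.
Codon GGG -> Gly

Gly


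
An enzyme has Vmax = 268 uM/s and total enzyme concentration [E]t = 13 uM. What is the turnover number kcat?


kcat = Vmax / [E]t
kcat = 268 / 13
kcat = 20.6154 s^-1

20.6154 s^-1


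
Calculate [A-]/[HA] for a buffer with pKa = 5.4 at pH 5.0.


[A-]/[HA] = 10^(pH - pKa)
= 10^(5.0 - 5.4)
= 0.3981

0.3981


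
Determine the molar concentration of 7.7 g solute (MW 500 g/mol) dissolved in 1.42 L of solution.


C = (mass / MW) / volume
C = (7.7 / 500) / 1.42
C = 0.0108 M

0.0108 M


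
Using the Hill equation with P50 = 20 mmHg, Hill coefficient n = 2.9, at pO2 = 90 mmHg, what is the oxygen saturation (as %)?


Y = pO2^n / (P50^n + pO2^n)
Y = 90^2.9 / (20^2.9 + 90^2.9)
Y = 98.74%

98.74%


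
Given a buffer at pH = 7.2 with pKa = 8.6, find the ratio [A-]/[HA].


[A-]/[HA] = 10^(pH - pKa)
= 10^(7.2 - 8.6)
= 0.0398

0.0398


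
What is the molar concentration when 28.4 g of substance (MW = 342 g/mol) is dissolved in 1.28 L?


C = (mass / MW) / volume
C = (28.4 / 342) / 1.28
C = 0.0649 M

0.0649 M


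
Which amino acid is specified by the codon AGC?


Standard genetic code lookup.
Codon AGC -> Ser

Ser


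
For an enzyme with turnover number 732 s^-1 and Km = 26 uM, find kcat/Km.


Catalytic efficiency = kcat / Km
= 732 / 26
= 28.1538 uM^-1*s^-1

28.1538 uM^-1*s^-1


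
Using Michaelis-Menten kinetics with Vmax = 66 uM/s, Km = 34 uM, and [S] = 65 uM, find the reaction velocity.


v = Vmax * [S] / (Km + [S])
v = 66 * 65 / (34 + 65)
v = 43.3333 uM/s

43.3333 uM/s


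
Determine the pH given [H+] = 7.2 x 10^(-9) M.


pH = -log10([H+])
pH = -log10(7.2 x 10^(-9))
pH = 8.1427

8.1427


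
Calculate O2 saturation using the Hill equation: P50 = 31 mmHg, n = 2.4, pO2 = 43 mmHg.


Y = pO2^n / (P50^n + pO2^n)
Y = 43^2.4 / (31^2.4 + 43^2.4)
Y = 68.68%

68.68%


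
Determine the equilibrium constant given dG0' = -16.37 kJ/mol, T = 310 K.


Keq = exp(-dG0 * 1000 / (R * T))
Keq = exp(-(-16.37) * 1000 / (8.314 * 310))
Keq = 573.3577

573.3577


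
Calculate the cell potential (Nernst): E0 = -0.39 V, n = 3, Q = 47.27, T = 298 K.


E = E0 - (RT/nF) * ln(Q)
E = -0.39 - (8.314 * 298 / (3 * 96485)) * ln(47.27)
E = -0.423 V

-0.423 V


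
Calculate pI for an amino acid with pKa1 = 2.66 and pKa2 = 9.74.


pI = (pKa1 + pKa2) / 2
pI = (2.66 + 9.74) / 2
pI = 6.2

6.2


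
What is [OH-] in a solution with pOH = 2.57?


[OH-] = 10^(-pOH)
[OH-] = 10^(-2.57)
[OH-] = 0.0027 M

0.0027 M


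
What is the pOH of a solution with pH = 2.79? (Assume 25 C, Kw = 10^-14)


pOH = 14 - pH
pOH = 14 - 2.79
pOH = 11.21

11.21


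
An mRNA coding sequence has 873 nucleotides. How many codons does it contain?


codons = nucleotides / 3
codons = 873 / 3 = 291

291


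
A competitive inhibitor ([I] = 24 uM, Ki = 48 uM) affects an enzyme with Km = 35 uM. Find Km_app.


Km_app = Km * (1 + [I]/Ki)
Km_app = 35 * (1 + 24/48)
Km_app = 52.5 uM

52.5 uM


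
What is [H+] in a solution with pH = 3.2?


[H+] = 10^(-pH)
[H+] = 10^(-3.2)
[H+] = 6.310e-04 M

6.310e-04 M


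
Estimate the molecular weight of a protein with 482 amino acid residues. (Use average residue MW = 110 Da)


MW = n_residues * 110 Da
MW = 482 * 110
MW = 53020 Da

53020 Da


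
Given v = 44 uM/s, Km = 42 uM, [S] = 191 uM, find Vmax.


Vmax = v * (Km + [S]) / [S]
Vmax = 44 * (42 + 191) / 191
Vmax = 53.6754 uM/s

53.6754 uM/s


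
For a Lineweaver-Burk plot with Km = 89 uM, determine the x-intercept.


x-intercept = -1/Km
= -1/89
= -0.0112 1/uM

-0.0112 1/uM


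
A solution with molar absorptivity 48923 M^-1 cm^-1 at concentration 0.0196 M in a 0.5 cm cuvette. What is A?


A = epsilon * c * l
A = 48923 * 0.0196 * 0.5
A = 479.4454

479.4454


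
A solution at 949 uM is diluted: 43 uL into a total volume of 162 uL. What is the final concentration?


C2 = C1 * V1 / V2
C2 = 949 * 43 / 162
C2 = 251.8951 uM

251.8951 uM


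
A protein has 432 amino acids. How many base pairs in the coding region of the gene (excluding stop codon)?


Each amino acid = 1 codon = 3 bp
bp = 432 * 3 = 1296 bp

1296 bp


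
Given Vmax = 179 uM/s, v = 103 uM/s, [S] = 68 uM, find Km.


Km = [S] * (Vmax - v) / v
Km = 68 * (179 - 103) / 103
Km = 50.1748 uM

50.1748 uM


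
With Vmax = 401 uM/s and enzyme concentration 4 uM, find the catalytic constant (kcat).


kcat = Vmax / [E]t
kcat = 401 / 4
kcat = 100.25 s^-1

100.25 s^-1


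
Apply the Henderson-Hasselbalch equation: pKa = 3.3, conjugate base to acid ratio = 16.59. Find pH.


pH = pKa + log10([A-]/[HA])
pH = 3.3 + log10(16.59)
pH = 4.5198

4.5198


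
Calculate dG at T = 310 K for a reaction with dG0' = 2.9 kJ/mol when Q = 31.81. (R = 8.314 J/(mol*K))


dG = dG0' + RT * ln(Q) / 1000
dG = 2.9 + 8.314 * 310 * ln(31.81) / 1000
dG = 11.817 kJ/mol

11.817 kJ/mol


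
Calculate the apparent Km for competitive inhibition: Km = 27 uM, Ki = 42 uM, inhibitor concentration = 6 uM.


Km_app = Km * (1 + [I]/Ki)
Km_app = 27 * (1 + 6/42)
Km_app = 30.8571 uM

30.8571 uM


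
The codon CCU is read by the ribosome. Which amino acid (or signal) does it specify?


Standard genetic code lookup.
Codon CCU -> Pro

Pro


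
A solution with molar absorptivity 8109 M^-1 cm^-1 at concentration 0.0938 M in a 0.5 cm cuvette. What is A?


A = epsilon * c * l
A = 8109 * 0.0938 * 0.5
A = 380.3121

380.3121


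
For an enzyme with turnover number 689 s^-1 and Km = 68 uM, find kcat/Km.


Catalytic efficiency = kcat / Km
= 689 / 68
= 10.1324 uM^-1*s^-1

10.1324 uM^-1*s^-1


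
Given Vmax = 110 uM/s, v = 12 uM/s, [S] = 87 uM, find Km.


Km = [S] * (Vmax - v) / v
Km = 87 * (110 - 12) / 12
Km = 710.5 uM

710.5 uM


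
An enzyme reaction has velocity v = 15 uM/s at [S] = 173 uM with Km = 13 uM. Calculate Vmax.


Vmax = v * (Km + [S]) / [S]
Vmax = 15 * (13 + 173) / 173
Vmax = 16.1272 uM/s

16.1272 uM/s


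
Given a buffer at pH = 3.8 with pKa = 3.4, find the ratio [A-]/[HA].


[A-]/[HA] = 10^(pH - pKa)
= 10^(3.8 - 3.4)
= 2.5119

2.5119


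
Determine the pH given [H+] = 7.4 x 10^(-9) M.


pH = -log10([H+])
pH = -log10(7.4 x 10^(-9))
pH = 8.1308

8.1308


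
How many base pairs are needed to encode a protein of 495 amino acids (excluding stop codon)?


Each amino acid = 1 codon = 3 bp
bp = 495 * 3 = 1485 bp

1485 bp


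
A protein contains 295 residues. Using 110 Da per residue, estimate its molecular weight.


MW = n_residues * 110 Da
MW = 295 * 110
MW = 32450 Da

32450 Da


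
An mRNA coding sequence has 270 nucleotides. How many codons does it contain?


codons = nucleotides / 3
codons = 270 / 3 = 90

90


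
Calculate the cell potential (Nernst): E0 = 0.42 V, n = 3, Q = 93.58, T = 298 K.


E = E0 - (RT/nF) * ln(Q)
E = 0.42 - (8.314 * 298 / (3 * 96485)) * ln(93.58)
E = 0.3812 V

0.3812 V


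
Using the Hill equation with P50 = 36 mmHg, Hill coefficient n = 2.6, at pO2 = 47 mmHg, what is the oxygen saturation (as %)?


Y = pO2^n / (P50^n + pO2^n)
Y = 47^2.6 / (36^2.6 + 47^2.6)
Y = 66.67%

66.67%


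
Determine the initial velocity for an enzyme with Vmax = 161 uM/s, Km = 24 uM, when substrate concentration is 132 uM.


v = Vmax * [S] / (Km + [S])
v = 161 * 132 / (24 + 132)
v = 136.2308 uM/s

136.2308 uM/s


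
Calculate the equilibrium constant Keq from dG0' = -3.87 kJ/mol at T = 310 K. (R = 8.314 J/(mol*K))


Keq = exp(-dG0 * 1000 / (R * T))
Keq = exp(-(-3.87) * 1000 / (8.314 * 310))
Keq = 4.4886

4.4886


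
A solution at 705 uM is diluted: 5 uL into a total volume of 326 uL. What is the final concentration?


C2 = C1 * V1 / V2
C2 = 705 * 5 / 326
C2 = 10.8129 uM

10.8129 uM


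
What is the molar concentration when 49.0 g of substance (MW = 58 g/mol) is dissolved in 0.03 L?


C = (mass / MW) / volume
C = (49.0 / 58) / 0.03
C = 28.1609 M

28.1609 M


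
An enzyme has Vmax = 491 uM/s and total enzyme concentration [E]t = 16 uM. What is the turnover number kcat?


kcat = Vmax / [E]t
kcat = 491 / 16
kcat = 30.6875 s^-1

30.6875 s^-1


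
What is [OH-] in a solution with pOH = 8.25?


[OH-] = 10^(-pOH)
[OH-] = 10^(-8.25)
[OH-] = 5.623e-09 M

5.623e-09 M


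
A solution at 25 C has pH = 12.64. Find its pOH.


pOH = 14 - pH
pOH = 14 - 12.64
pOH = 1.36

1.36


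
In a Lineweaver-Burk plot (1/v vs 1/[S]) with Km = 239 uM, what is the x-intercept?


x-intercept = -1/Km
= -1/239
= -0.0042 1/uM

-0.0042 1/uM


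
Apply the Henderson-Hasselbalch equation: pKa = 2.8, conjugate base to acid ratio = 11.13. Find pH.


pH = pKa + log10([A-]/[HA])
pH = 2.8 + log10(11.13)
pH = 3.8465

3.8465


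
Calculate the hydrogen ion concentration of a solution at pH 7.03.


[H+] = 10^(-pH)
[H+] = 10^(-7.03)
[H+] = 9.333e-08 M

9.333e-08 M


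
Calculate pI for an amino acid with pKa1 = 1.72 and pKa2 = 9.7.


pI = (pKa1 + pKa2) / 2
pI = (1.72 + 9.7) / 2
pI = 5.71

5.71


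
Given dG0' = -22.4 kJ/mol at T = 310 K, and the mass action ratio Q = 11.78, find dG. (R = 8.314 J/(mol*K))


dG = dG0' + RT * ln(Q) / 1000
dG = -22.4 + 8.314 * 310 * ln(11.78) / 1000
dG = -16.0432 kJ/mol

-16.0432 kJ/mol


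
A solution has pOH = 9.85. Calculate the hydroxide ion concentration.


[OH-] = 10^(-pOH)
[OH-] = 10^(-9.85)
[OH-] = 1.413e-10 M

1.413e-10 M


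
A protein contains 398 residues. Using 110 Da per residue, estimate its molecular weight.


MW = n_residues * 110 Da
MW = 398 * 110
MW = 43780 Da

43780 Da


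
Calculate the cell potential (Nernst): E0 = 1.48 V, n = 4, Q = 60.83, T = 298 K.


E = E0 - (RT/nF) * ln(Q)
E = 1.48 - (8.314 * 298 / (4 * 96485)) * ln(60.83)
E = 1.4536 V

1.4536 V


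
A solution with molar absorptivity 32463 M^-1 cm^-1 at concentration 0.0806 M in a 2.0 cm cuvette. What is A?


A = epsilon * c * l
A = 32463 * 0.0806 * 2.0
A = 5233.0356

5233.0356


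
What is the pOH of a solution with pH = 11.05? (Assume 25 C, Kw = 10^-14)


pOH = 14 - pH
pOH = 14 - 11.05
pOH = 2.95

2.95


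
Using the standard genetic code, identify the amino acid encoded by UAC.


Standard genetic code lookup.
Codon UAC -> Tyr

Tyr


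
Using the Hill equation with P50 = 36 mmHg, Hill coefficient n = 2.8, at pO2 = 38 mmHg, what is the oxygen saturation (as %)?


Y = pO2^n / (P50^n + pO2^n)
Y = 38^2.8 / (36^2.8 + 38^2.8)
Y = 53.78%

53.78%


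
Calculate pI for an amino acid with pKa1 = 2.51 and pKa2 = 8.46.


pI = (pKa1 + pKa2) / 2
pI = (2.51 + 8.46) / 2
pI = 5.485

5.485


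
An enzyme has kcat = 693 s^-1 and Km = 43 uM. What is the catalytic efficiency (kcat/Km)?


Catalytic efficiency = kcat / Km
= 693 / 43
= 16.1163 uM^-1*s^-1

16.1163 uM^-1*s^-1


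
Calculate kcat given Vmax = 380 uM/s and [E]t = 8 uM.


kcat = Vmax / [E]t
kcat = 380 / 8
kcat = 47.5 s^-1

47.5 s^-1


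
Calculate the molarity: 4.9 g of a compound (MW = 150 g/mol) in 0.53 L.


C = (mass / MW) / volume
C = (4.9 / 150) / 0.53
C = 0.0616 M

0.0616 M


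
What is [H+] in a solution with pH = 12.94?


[H+] = 10^(-pH)
[H+] = 10^(-12.94)
[H+] = 1.148e-13 M

1.148e-13 M


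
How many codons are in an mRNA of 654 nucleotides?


codons = nucleotides / 3
codons = 654 / 3 = 218

218


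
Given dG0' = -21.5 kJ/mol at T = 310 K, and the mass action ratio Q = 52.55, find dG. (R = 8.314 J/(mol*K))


dG = dG0' + RT * ln(Q) / 1000
dG = -21.5 + 8.314 * 310 * ln(52.55) / 1000
dG = -11.2892 kJ/mol

-11.2892 kJ/mol


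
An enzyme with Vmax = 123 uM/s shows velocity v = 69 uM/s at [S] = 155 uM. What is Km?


Km = [S] * (Vmax - v) / v
Km = 155 * (123 - 69) / 69
Km = 121.3043 uM

121.3043 uM


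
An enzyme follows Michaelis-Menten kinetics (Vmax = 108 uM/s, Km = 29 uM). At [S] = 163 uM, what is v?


v = Vmax * [S] / (Km + [S])
v = 108 * 163 / (29 + 163)
v = 91.6875 uM/s

91.6875 uM/s


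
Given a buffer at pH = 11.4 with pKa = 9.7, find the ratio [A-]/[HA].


[A-]/[HA] = 10^(pH - pKa)
= 10^(11.4 - 9.7)
= 50.1187

50.1187


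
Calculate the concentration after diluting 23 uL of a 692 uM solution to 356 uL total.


C2 = C1 * V1 / V2
C2 = 692 * 23 / 356
C2 = 44.7079 uM

44.7079 uM


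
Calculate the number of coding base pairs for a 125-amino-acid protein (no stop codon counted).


Each amino acid = 1 codon = 3 bp
bp = 125 * 3 = 375 bp

375 bp


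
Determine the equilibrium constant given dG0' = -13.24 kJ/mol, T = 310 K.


Keq = exp(-dG0 * 1000 / (R * T))
Keq = exp(-(-13.24) * 1000 / (8.314 * 310))
Keq = 170.2179

170.2179


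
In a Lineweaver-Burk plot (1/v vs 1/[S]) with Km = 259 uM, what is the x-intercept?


x-intercept = -1/Km
= -1/259
= -0.0039 1/uM

-0.0039 1/uM


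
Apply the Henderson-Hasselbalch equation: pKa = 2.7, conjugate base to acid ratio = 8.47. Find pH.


pH = pKa + log10([A-]/[HA])
pH = 2.7 + log10(8.47)
pH = 3.6279

3.6279


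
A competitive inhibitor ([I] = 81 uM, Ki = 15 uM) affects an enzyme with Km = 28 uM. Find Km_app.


Km_app = Km * (1 + [I]/Ki)
Km_app = 28 * (1 + 81/15)
Km_app = 179.2 uM

179.2 uM


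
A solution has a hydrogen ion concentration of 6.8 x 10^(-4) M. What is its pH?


pH = -log10([H+])
pH = -log10(6.8 x 10^(-4))
pH = 3.1675

3.1675


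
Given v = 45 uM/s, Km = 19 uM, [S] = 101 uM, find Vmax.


Vmax = v * (Km + [S]) / [S]
Vmax = 45 * (19 + 101) / 101
Vmax = 53.4653 uM/s

53.4653 uM/s


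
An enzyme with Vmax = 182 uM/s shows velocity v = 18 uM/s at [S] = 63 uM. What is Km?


Km = [S] * (Vmax - v) / v
Km = 63 * (182 - 18) / 18
Km = 574.0 uM

574.0 uM


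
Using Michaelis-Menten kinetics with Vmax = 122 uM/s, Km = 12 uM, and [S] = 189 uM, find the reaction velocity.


v = Vmax * [S] / (Km + [S])
v = 122 * 189 / (12 + 189)
v = 114.7164 uM/s

114.7164 uM/s


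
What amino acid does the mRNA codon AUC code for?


Standard genetic code lookup.
Codon AUC -> Ile

Ile


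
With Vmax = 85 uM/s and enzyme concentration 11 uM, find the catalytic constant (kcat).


kcat = Vmax / [E]t
kcat = 85 / 11
kcat = 7.7273 s^-1

7.7273 s^-1


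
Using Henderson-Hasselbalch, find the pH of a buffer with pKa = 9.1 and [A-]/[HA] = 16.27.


pH = pKa + log10([A-]/[HA])
pH = 9.1 + log10(16.27)
pH = 10.3114

10.3114


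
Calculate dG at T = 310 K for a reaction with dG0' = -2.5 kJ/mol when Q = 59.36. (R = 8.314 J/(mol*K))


dG = dG0' + RT * ln(Q) / 1000
dG = -2.5 + 8.314 * 310 * ln(59.36) / 1000
dG = 8.0249 kJ/mol

8.0249 kJ/mol


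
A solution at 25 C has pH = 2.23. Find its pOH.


pOH = 14 - pH
pOH = 14 - 2.23
pOH = 11.77

11.77


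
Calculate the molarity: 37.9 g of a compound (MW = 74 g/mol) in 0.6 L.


C = (mass / MW) / volume
C = (37.9 / 74) / 0.6
C = 0.8536 M

0.8536 M


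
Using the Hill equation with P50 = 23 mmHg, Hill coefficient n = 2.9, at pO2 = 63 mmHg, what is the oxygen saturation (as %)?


Y = pO2^n / (P50^n + pO2^n)
Y = 63^2.9 / (23^2.9 + 63^2.9)
Y = 94.89%

94.89%


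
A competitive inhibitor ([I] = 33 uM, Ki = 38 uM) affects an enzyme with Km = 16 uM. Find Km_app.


Km_app = Km * (1 + [I]/Ki)
Km_app = 16 * (1 + 33/38)
Km_app = 29.8947 uM

29.8947 uM


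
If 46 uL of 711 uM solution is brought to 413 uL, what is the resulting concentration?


C2 = C1 * V1 / V2
C2 = 711 * 46 / 413
C2 = 79.1913 uM

79.1913 uM


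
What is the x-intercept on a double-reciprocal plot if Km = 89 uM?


x-intercept = -1/Km
= -1/89
= -0.0112 1/uM

-0.0112 1/uM


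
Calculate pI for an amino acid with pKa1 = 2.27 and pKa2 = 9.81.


pI = (pKa1 + pKa2) / 2
pI = (2.27 + 9.81) / 2
pI = 6.04

6.04


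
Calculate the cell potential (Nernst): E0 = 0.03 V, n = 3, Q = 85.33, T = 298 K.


E = E0 - (RT/nF) * ln(Q)
E = 0.03 - (8.314 * 298 / (3 * 96485)) * ln(85.33)
E = -0.0081 V

-0.0081 V


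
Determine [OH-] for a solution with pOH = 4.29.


[OH-] = 10^(-pOH)
[OH-] = 10^(-4.29)
[OH-] = 5.129e-05 M

5.129e-05 M


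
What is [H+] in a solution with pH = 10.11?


[H+] = 10^(-pH)
[H+] = 10^(-10.11)
[H+] = 7.762e-11 M

7.762e-11 M
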